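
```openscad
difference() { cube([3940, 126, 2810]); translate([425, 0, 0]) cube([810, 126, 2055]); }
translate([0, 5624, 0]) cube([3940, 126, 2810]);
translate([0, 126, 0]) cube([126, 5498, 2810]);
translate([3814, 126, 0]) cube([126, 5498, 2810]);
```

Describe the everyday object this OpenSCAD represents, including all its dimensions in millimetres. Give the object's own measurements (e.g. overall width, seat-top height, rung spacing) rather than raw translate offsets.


A single room: four walls, each 2810 mm tall and 126 mm thick, enclosing an outside footprint 3940×5750 mm (x × y), no floor or roof. The front and back walls (−y and +y sides) run the full x-width; the side walls fit between their inner faces. A door opening 810 mm wide and 2055 mm tall is cut through the front wall from the floor up, its −x edge 425 mm from the wall's −x end.


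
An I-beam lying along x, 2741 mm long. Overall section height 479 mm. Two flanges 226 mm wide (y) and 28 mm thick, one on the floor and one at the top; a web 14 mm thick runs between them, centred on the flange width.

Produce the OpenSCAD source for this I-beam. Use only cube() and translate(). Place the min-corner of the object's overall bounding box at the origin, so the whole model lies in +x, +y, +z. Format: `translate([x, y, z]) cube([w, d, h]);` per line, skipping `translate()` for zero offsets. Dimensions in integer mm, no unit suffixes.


cube([2741, 226, 28]);
translate([0, 106, 28]) cube([2741, 14, 423]);
translate([0, 0, 451]) cube([2741, 226, 28]);


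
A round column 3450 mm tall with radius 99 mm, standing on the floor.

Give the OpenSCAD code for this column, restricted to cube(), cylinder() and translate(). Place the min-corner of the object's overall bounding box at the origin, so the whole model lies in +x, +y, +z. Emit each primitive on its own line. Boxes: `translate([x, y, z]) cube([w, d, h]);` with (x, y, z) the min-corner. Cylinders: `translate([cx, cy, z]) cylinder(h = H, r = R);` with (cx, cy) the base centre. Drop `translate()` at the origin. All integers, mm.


translate([99, 99, 0]) cylinder(h = 3450, r = 99);


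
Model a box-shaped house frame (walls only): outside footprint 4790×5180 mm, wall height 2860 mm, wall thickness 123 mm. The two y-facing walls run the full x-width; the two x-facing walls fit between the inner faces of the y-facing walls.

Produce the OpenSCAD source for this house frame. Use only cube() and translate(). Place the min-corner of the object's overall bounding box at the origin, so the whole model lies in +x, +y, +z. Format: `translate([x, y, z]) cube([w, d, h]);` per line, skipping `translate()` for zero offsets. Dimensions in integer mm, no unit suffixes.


cube([4790, 123, 2860]);
translate([0, 5057, 0]) cube([4790, 123, 2860]);
translate([0, 123, 0]) cube([123, 4934, 2860]);
translate([4667, 123, 0]) cube([123, 4934, 2860]);


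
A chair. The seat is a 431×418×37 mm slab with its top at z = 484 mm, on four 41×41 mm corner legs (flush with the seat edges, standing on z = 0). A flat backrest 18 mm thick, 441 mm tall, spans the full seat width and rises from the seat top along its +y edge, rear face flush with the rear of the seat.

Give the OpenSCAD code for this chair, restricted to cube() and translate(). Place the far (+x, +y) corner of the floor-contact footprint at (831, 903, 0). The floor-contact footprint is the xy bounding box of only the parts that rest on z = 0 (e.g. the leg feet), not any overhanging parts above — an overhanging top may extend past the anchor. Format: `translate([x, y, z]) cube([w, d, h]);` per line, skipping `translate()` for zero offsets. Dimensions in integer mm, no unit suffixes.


translate([400, 485, 447]) cube([431, 418, 37]);
translate([400, 485, 0]) cube([41, 41, 447]);
translate([790, 485, 0]) cube([41, 41, 447]);
translate([400, 862, 0]) cube([41, 41, 447]);
translate([790, 862, 0]) cube([41, 41, 447]);
translate([400, 885, 484]) cube([431, 18, 441]);


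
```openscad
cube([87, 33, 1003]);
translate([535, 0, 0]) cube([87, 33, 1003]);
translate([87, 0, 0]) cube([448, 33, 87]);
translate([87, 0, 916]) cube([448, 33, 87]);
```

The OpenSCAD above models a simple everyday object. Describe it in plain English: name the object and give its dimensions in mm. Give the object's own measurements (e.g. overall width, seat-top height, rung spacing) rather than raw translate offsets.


A rectangular picture frame lying in the x–z plane (depth along y). The opening is 448 mm wide (x) by 829 mm tall (z), surrounded by a border 87 mm wide on all four sides. The frame is 33 mm deep and is made of two full-height vertical stiles with two horizontal rails fitted between them.


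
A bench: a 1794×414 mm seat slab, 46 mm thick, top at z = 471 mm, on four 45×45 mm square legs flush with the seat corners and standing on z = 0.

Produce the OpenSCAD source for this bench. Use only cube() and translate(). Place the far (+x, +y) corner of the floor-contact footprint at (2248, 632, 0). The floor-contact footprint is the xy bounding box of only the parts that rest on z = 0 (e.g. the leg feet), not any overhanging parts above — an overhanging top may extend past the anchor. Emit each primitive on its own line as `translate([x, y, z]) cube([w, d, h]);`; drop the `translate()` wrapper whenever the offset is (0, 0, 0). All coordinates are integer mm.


translate([454, 218, 425]) cube([1794, 414, 46]);
translate([454, 218, 0]) cube([45, 45, 425]);
translate([454, 587, 0]) cube([45, 45, 425]);
translate([2203, 218, 0]) cube([45, 45, 425]);
translate([2203, 587, 0]) cube([45, 45, 425]);


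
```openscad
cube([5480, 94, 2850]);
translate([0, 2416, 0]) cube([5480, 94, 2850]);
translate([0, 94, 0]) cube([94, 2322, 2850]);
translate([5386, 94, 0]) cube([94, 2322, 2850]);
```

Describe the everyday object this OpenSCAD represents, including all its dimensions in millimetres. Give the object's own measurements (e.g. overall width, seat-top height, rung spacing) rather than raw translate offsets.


The wall frame of a small rectangular building: four walls, each 2850 mm tall and 94 mm thick, enclosing a footprint 5480 mm (x) by 2510 mm (y) outside-to-outside, with no floor or roof. The front and back walls (the −y and +y sides) span the full width; the two side walls fit between them.


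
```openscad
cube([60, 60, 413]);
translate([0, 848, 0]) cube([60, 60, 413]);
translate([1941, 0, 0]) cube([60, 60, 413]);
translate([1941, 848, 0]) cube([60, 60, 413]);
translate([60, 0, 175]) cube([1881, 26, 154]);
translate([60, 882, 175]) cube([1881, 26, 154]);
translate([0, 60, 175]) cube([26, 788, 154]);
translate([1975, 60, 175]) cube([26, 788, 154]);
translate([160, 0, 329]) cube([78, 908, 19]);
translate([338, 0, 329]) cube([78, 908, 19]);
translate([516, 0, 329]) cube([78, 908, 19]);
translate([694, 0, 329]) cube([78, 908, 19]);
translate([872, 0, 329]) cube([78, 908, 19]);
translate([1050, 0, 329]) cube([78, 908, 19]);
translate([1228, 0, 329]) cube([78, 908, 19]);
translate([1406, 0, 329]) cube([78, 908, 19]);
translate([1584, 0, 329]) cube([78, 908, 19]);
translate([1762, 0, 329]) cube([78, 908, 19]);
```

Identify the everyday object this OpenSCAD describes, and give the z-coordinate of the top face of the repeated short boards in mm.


A bed frame. The slat-top height is 348 mm.

Four posts, four rails, and a row of slats — a bed frame. Slats sit on the rails at z = 175 + 154 = 329; with slat thickness 19, the top is 348 mm.


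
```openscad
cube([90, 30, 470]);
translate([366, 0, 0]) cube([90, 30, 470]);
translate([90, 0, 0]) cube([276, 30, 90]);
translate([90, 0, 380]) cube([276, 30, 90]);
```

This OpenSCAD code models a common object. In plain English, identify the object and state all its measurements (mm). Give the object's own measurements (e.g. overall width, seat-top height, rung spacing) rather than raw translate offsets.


A rectangular picture frame lying in the x–z plane (depth along y). The opening is 276 mm wide (x) by 290 mm tall (z), surrounded by a border 90 mm wide on all four sides. The frame is 30 mm deep and is made of two full-height vertical stiles with two horizontal rails fitted between them.


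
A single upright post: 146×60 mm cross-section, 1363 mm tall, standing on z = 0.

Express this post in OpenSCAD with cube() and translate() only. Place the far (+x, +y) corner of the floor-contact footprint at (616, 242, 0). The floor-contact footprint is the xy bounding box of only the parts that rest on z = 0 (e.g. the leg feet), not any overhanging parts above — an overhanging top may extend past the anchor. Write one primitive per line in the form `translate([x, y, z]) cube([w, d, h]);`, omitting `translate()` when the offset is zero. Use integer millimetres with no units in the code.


translate([470, 182, 0]) cube([146, 60, 1363]);


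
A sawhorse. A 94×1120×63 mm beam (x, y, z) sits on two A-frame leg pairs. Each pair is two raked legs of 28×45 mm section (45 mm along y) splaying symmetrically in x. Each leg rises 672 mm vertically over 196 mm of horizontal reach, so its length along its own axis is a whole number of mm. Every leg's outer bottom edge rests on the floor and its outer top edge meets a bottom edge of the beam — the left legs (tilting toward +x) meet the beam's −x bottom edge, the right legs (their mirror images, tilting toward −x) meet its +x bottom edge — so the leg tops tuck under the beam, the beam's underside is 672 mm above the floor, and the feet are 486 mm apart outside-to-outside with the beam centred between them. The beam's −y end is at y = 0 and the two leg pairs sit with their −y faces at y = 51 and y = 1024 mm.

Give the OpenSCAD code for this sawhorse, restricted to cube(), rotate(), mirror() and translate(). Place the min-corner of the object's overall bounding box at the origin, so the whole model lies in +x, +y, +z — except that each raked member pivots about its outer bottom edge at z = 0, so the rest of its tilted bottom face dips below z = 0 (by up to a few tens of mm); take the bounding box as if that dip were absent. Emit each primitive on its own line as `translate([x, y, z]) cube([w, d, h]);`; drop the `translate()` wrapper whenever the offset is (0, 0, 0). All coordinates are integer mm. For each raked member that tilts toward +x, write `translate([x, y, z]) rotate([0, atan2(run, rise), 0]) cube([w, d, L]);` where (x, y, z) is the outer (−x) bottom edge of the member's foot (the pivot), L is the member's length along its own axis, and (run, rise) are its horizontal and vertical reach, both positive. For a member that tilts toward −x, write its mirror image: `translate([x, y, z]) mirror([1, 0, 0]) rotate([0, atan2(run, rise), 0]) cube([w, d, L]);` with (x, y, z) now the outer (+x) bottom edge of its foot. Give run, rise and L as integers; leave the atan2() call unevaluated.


// leg length = √(196² + 672²) = 700
// right-leg outer foot x = 2·196 + 94 = 486
// beam min-corner = (196, 0, 672)
translate([196, 0, 672]) cube([94, 1120, 63]);
translate([0, 51, 0]) rotate([0, atan2(196, 672), 0]) cube([28, 45, 700]);
translate([486, 51, 0]) mirror([1, 0, 0]) rotate([0, atan2(196, 672), 0]) cube([28, 45, 700]);
translate([0, 1024, 0]) rotate([0, atan2(196, 672), 0]) cube([28, 45, 700]);
translate([486, 1024, 0]) mirror([1, 0, 0]) rotate([0, atan2(196, 672), 0]) cube([28, 45, 700]);


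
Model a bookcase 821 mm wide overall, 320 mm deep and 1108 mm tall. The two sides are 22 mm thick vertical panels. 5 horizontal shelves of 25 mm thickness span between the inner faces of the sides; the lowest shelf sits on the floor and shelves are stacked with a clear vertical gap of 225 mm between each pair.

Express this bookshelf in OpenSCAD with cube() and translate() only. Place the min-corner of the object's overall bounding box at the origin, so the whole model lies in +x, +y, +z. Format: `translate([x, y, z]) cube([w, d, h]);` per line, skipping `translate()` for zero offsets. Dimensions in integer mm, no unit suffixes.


cube([22, 320, 1108]);
translate([799, 0, 0]) cube([22, 320, 1108]);
translate([22, 0, 0]) cube([777, 320, 25]);
translate([22, 0, 250]) cube([777, 320, 25]);
translate([22, 0, 500]) cube([777, 320, 25]);
translate([22, 0, 750]) cube([777, 320, 25]);
translate([22, 0, 1000]) cube([777, 320, 25]);


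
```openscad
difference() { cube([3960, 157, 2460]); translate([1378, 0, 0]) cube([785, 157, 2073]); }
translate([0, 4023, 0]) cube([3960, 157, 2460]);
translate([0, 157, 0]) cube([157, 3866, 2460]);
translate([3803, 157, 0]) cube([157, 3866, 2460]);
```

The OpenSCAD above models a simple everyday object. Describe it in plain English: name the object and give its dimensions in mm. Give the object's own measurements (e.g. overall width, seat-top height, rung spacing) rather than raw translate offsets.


A single room: four walls, each 2460 mm tall and 157 mm thick, enclosing an outside footprint 3960×4180 mm (x × y), no floor or roof. The front and back walls (−y and +y sides) run the full x-width; the side walls fit between their inner faces. A door opening 785 mm wide and 2073 mm tall is cut through the front wall from the floor up, its −x edge 1378 mm from the wall's −x end.


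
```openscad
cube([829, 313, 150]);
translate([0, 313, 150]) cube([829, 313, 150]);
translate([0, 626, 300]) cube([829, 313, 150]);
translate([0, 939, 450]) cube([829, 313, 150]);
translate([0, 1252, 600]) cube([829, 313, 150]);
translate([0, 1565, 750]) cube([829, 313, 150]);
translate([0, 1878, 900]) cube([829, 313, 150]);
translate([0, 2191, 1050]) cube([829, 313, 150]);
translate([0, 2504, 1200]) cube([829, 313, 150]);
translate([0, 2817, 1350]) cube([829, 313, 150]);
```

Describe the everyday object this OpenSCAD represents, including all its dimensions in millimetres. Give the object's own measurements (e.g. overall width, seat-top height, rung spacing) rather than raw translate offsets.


A straight staircase of 10 solid steps. Each step is 829 mm wide (x), 313 mm deep (y, the going) and 150 mm tall (the rise). The first step rests on the floor; each subsequent step sits one going further in +y and one rise higher in +z, directly behind and above the previous step with no overlap.


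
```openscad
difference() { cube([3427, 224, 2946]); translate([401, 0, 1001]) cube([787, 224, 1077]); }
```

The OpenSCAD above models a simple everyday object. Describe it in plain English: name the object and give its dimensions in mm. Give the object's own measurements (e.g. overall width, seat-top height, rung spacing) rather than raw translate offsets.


A wall 3427 mm long (x), 224 mm thick (y), 2946 mm tall, with a rectangular window opening cut through it. The opening is 787 mm wide and 1077 mm tall; its sill is at z = 1001 mm and its near (−x) edge is 401 mm from the wall's −x end. The opening passes through the full wall thickness.


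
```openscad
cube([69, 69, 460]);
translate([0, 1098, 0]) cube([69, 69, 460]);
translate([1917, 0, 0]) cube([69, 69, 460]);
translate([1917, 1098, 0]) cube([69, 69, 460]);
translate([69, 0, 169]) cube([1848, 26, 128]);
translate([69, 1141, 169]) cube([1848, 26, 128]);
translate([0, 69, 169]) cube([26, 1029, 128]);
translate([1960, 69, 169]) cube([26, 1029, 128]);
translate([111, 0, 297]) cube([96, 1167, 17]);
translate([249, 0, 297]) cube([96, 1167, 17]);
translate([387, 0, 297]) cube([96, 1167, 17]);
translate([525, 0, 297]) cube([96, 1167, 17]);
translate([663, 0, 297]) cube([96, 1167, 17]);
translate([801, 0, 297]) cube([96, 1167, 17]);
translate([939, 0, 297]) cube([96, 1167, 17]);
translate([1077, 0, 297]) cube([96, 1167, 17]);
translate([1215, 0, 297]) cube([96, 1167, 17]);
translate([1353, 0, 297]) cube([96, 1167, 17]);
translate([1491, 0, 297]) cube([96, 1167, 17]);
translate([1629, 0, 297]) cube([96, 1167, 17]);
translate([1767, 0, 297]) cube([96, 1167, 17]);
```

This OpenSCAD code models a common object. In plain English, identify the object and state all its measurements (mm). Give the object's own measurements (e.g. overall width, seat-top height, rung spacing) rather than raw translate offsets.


A bed frame 1986 mm long (x) by 1167 mm wide (y). Four 69×69 mm corner posts, 460 mm tall, at the corners of the footprint. Four rails of 26 mm thickness and 128 mm height run between adjacent posts with their undersides at z = 169 mm, their outer faces flush with the outside of the frame (the two x-running rails run between the posts' inner faces; the two y-running rails run between the posts' inner faces). 13 slats, each 96 mm wide (x) and 17 mm thick, lie across the top of the two x-running rails, running the full 1167 mm width of the frame in y; along x they sit between the end posts with a 42 mm gap after the −x posts and between neighbouring slats, leaving 54 mm before the +x posts.


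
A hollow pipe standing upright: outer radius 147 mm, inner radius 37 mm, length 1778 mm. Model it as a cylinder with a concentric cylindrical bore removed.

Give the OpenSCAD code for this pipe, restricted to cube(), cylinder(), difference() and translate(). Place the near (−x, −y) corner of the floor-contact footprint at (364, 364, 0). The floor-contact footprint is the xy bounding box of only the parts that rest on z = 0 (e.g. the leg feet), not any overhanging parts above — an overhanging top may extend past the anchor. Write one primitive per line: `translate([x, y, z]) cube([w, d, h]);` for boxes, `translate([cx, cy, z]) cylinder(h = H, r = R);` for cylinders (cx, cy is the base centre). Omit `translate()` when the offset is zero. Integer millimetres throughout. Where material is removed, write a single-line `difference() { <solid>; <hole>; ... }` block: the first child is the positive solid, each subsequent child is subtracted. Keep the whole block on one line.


difference() { translate([511, 511, 0]) cylinder(h = 1778, r = 147); translate([511, 511, 0]) cylinder(h = 1778, r = 37); }


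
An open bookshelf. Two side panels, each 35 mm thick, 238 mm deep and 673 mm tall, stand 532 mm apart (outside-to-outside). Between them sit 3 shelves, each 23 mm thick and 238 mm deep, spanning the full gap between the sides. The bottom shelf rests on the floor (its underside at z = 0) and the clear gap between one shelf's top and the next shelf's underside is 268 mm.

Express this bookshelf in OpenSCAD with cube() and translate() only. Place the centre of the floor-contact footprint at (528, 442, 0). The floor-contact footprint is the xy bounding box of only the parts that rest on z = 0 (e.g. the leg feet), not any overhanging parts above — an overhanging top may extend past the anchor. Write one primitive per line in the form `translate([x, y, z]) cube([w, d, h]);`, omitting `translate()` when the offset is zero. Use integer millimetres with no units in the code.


translate([262, 323, 0]) cube([35, 238, 673]);
translate([759, 323, 0]) cube([35, 238, 673]);
translate([297, 323, 0]) cube([462, 238, 23]);
translate([297, 323, 291]) cube([462, 238, 23]);
translate([297, 323, 582]) cube([462, 238, 23]);


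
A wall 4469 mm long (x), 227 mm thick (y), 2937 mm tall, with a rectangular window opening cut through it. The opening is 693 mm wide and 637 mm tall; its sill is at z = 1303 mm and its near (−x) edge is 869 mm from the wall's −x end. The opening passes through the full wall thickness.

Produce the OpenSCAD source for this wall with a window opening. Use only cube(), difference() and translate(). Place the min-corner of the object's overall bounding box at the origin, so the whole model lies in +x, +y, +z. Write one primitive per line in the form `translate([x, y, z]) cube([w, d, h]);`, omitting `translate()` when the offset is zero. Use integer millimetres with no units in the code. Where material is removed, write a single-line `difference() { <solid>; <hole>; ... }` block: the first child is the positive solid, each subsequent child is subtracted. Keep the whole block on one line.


difference() { cube([4469, 227, 2937]); translate([869, 0, 1303]) cube([693, 227, 637]); }


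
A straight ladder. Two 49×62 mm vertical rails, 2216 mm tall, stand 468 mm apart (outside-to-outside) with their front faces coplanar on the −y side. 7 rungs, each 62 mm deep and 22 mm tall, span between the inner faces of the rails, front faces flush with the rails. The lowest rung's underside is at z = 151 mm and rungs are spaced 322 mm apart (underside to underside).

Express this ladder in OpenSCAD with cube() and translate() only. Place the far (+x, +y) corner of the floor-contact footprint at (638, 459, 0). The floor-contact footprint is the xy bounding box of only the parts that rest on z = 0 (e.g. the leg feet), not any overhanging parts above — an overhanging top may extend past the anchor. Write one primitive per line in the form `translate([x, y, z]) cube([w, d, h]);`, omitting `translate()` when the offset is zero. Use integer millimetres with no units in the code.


translate([170, 397, 0]) cube([49, 62, 2216]);
translate([589, 397, 0]) cube([49, 62, 2216]);
translate([219, 397, 151]) cube([370, 62, 22]);
translate([219, 397, 473]) cube([370, 62, 22]);
translate([219, 397, 795]) cube([370, 62, 22]);
translate([219, 397, 1117]) cube([370, 62, 22]);
translate([219, 397, 1439]) cube([370, 62, 22]);
translate([219, 397, 1761]) cube([370, 62, 22]);
translate([219, 397, 2083]) cube([370, 62, 22]);


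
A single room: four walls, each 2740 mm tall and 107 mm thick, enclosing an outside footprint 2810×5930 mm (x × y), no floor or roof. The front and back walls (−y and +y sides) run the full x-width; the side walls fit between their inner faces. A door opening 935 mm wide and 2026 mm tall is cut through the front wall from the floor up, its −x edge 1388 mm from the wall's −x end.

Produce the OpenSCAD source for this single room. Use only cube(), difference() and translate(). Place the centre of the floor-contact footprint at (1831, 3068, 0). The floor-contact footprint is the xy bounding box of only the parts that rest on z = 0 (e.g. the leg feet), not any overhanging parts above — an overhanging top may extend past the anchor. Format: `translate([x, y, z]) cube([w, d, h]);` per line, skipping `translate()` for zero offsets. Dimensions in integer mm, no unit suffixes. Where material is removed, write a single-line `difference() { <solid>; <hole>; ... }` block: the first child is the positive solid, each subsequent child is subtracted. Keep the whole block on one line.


difference() { translate([426, 103, 0]) cube([2810, 107, 2740]); translate([1814, 103, 0]) cube([935, 107, 2026]); }
translate([426, 5926, 0]) cube([2810, 107, 2740]);
translate([426, 210, 0]) cube([107, 5716, 2740]);
translate([3129, 210, 0]) cube([107, 5716, 2740]);


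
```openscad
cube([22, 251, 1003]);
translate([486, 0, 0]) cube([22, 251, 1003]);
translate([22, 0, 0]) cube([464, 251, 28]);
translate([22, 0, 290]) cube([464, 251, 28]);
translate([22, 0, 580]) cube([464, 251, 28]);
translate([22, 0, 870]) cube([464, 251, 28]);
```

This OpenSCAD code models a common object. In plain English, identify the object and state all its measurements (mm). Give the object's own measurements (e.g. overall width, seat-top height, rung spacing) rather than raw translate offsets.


An open bookshelf. Two side panels, each 22 mm thick, 251 mm deep and 1003 mm tall, stand 508 mm apart (outside-to-outside). Between them sit 4 shelves, each 28 mm thick and 251 mm deep, spanning the full gap between the sides. The bottom shelf rests on the floor (its underside at z = 0) and the clear gap between one shelf's top and the next shelf's underside is 262 mm.


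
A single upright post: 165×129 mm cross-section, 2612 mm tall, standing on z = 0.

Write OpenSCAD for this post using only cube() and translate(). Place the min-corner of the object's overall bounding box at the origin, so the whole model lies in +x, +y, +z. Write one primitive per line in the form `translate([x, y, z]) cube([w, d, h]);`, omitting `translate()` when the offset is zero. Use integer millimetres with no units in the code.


cube([165, 129, 2612]);


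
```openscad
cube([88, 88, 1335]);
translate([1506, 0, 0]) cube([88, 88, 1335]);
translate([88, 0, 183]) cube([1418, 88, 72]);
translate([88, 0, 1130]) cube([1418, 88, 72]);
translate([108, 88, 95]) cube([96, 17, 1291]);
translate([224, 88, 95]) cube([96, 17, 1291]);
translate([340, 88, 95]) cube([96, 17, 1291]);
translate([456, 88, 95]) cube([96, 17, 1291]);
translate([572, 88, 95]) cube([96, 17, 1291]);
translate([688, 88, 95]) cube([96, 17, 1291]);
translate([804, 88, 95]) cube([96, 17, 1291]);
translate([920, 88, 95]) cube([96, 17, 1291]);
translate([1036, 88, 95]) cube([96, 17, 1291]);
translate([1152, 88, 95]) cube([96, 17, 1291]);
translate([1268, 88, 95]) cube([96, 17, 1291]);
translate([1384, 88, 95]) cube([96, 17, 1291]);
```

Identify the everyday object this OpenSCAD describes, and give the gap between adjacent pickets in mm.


A fence section. The picket gap is 20 mm.

Two posts, two rails, 12 pickets — a fence section. Span 1418 mm holds 12 pickets of 96 mm with 13 equal gaps: ⌊(1418 − 12·96) / 13⌋ = 20 mm.


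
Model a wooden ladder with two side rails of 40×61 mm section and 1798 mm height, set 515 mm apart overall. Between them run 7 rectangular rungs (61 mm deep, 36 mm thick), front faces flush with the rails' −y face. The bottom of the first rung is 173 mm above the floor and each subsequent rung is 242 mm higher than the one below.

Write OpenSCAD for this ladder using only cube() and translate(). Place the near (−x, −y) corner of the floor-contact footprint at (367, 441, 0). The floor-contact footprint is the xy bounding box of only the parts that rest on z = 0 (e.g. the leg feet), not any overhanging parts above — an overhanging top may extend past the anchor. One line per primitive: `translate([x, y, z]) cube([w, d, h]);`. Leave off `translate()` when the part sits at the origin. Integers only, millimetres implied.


// rung span = 515 - 2*40 = 435
// rung[k] z = 173 + k*242
translate([367, 441, 0]) cube([40, 61, 1798]);
translate([842, 441, 0]) cube([40, 61, 1798]);
translate([407, 441, 173]) cube([435, 61, 36]);
translate([407, 441, 415]) cube([435, 61, 36]);
translate([407, 441, 657]) cube([435, 61, 36]);
translate([407, 441, 899]) cube([435, 61, 36]);
translate([407, 441, 1141]) cube([435, 61, 36]);
translate([407, 441, 1383]) cube([435, 61, 36]);
translate([407, 441, 1625]) cube([435, 61, 36]);


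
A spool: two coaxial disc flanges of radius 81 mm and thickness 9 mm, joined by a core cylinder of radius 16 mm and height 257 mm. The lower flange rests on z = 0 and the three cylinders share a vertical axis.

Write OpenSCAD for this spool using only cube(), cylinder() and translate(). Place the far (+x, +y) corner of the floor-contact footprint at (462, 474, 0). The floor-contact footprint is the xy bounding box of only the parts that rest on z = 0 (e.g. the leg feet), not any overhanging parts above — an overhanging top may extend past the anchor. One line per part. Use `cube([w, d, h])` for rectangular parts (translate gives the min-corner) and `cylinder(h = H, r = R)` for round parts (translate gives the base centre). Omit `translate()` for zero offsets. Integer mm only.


translate([381, 393, 0]) cylinder(h = 9, r = 81);
translate([381, 393, 9]) cylinder(h = 257, r = 16);
translate([381, 393, 266]) cylinder(h = 9, r = 81);


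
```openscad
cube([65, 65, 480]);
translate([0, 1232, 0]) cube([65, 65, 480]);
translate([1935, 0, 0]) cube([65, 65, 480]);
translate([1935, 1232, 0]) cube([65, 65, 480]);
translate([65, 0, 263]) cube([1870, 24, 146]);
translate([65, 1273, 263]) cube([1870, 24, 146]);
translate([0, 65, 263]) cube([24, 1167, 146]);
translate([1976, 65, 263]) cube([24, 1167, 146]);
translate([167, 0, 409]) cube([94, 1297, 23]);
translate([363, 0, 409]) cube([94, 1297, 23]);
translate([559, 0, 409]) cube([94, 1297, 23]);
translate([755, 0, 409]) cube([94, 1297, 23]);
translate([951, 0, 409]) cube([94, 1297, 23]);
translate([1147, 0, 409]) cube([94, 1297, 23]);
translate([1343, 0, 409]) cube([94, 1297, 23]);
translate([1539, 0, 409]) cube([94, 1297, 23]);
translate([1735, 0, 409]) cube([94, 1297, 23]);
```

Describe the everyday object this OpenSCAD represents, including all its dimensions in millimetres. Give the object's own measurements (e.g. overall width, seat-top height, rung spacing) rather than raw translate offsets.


A bed frame 2000 mm long (x) by 1297 mm wide (y). Four 65×65 mm corner posts, 480 mm tall, at the corners of the footprint. Four rails of 24 mm thickness and 146 mm height run between adjacent posts with their undersides at z = 263 mm, their outer faces flush with the outside of the frame (the two x-running rails run between the posts' inner faces; the two y-running rails run between the posts' inner faces). 9 slats, each 94 mm wide (x) and 23 mm thick, lie across the top of the two x-running rails, running the full 1297 mm width of the frame in y; along x they sit between the end posts with a 102 mm gap after the −x posts and between neighbouring slats, leaving 106 mm before the +x posts.


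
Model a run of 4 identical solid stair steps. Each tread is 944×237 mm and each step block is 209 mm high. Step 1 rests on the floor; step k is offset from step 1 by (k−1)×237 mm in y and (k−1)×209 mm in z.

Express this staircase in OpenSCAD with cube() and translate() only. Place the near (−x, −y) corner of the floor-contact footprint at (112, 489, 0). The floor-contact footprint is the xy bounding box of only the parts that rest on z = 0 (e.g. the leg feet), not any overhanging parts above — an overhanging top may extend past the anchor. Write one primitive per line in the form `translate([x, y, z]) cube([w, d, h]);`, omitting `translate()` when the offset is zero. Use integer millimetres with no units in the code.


translate([112, 489, 0]) cube([944, 237, 209]);
translate([112, 726, 209]) cube([944, 237, 209]);
translate([112, 963, 418]) cube([944, 237, 209]);
translate([112, 1200, 627]) cube([944, 237, 209]);


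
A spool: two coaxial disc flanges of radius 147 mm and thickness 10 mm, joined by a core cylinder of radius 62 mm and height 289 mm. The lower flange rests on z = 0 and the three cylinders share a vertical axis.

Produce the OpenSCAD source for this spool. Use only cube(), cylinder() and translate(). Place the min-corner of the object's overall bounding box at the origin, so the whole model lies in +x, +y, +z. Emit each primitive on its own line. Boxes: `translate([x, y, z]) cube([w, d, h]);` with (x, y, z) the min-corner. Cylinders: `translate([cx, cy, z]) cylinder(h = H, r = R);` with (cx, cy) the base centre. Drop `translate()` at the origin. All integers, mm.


translate([147, 147, 0]) cylinder(h = 10, r = 147);
translate([147, 147, 10]) cylinder(h = 289, r = 62);
translate([147, 147, 299]) cylinder(h = 10, r = 147);


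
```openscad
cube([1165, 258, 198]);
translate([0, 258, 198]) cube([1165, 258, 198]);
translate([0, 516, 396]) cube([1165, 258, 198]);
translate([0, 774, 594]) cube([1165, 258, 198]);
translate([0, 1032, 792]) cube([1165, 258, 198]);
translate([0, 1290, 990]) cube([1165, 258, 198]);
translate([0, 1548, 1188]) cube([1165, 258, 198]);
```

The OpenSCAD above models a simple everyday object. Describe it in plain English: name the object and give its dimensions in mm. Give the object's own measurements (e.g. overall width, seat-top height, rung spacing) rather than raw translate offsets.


A straight staircase of 7 solid steps. Each step is 1165 mm wide (x), 258 mm deep (y, the going) and 198 mm tall (the rise). The first step rests on the floor; each subsequent step sits one going further in +y and one rise higher in +z, directly behind and above the previous step with no overlap.


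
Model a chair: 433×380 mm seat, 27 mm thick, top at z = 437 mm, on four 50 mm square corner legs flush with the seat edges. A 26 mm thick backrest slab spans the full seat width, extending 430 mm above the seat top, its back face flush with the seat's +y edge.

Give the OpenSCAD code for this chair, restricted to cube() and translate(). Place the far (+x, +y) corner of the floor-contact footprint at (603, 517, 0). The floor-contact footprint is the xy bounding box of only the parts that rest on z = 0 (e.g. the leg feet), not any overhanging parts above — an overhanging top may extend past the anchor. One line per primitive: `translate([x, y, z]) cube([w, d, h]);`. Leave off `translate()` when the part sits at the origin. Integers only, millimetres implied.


translate([170, 137, 410]) cube([433, 380, 27]);
translate([170, 137, 0]) cube([50, 50, 410]);
translate([553, 137, 0]) cube([50, 50, 410]);
translate([170, 467, 0]) cube([50, 50, 410]);
translate([553, 467, 0]) cube([50, 50, 410]);
translate([170, 491, 437]) cube([433, 26, 430]);


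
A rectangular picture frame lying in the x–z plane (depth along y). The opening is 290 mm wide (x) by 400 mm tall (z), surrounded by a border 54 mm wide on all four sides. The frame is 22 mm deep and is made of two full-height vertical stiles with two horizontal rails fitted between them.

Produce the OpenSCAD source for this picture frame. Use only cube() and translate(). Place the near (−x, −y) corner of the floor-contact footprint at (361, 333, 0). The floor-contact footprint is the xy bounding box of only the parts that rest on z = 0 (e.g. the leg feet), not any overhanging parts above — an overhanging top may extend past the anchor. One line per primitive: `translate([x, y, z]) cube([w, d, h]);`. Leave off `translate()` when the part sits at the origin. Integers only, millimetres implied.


translate([361, 333, 0]) cube([54, 22, 508]);
translate([705, 333, 0]) cube([54, 22, 508]);
translate([415, 333, 0]) cube([290, 22, 54]);
translate([415, 333, 454]) cube([290, 22, 54]);


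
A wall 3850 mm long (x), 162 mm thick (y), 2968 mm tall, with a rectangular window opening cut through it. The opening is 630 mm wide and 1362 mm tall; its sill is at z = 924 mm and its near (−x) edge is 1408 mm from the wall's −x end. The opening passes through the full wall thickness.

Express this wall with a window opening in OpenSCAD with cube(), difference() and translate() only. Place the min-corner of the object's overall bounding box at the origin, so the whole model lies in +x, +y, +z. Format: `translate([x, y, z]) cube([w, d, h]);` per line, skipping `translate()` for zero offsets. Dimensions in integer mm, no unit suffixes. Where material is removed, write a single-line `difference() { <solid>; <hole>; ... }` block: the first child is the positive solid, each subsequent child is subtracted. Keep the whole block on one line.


difference() { cube([3850, 162, 2968]); translate([1408, 0, 924]) cube([630, 162, 1362]); }


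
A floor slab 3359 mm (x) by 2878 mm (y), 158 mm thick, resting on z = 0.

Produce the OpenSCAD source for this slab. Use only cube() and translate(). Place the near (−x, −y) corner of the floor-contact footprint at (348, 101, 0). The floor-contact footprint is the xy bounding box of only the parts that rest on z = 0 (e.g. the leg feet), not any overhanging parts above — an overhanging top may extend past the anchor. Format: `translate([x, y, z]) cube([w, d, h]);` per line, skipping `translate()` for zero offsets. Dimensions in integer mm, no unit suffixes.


translate([348, 101, 0]) cube([3359, 2878, 158]);


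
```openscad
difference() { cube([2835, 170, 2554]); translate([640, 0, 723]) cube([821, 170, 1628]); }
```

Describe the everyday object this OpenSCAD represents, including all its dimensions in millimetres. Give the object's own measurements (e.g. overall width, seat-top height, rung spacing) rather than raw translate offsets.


A wall 2835 mm long (x), 170 mm thick (y), 2554 mm tall, with a rectangular window opening cut through it. The opening is 821 mm wide and 1628 mm tall; its sill is at z = 723 mm and its near (−x) edge is 640 mm from the wall's −x end. The opening passes through the full wall thickness.


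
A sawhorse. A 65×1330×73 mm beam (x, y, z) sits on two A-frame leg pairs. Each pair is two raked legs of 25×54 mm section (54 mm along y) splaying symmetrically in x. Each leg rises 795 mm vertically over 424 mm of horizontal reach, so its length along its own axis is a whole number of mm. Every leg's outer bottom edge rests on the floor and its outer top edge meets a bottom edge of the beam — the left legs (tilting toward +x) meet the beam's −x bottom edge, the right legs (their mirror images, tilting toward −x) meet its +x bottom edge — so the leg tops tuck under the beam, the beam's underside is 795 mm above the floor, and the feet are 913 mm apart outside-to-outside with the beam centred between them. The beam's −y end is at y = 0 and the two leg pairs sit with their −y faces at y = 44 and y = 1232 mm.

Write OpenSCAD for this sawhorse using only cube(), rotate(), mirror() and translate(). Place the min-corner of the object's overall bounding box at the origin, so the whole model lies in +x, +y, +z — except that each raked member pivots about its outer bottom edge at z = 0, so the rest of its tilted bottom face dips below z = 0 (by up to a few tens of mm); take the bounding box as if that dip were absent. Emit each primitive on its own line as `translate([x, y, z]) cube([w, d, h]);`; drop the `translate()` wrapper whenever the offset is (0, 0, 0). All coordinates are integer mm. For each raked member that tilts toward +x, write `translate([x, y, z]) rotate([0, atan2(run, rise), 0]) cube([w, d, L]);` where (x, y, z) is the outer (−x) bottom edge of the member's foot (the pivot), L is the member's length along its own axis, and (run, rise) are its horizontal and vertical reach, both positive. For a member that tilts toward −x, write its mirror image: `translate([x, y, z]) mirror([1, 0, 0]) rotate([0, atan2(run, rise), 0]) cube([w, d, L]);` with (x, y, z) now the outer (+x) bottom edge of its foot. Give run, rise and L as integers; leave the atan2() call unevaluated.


translate([424, 0, 795]) cube([65, 1330, 73]);
translate([0, 44, 0]) rotate([0, atan2(424, 795), 0]) cube([25, 54, 901]);
translate([913, 44, 0]) mirror([1, 0, 0]) rotate([0, atan2(424, 795), 0]) cube([25, 54, 901]);
translate([0, 1232, 0]) rotate([0, atan2(424, 795), 0]) cube([25, 54, 901]);
translate([913, 1232, 0]) mirror([1, 0, 0]) rotate([0, atan2(424, 795), 0]) cube([25, 54, 901]);


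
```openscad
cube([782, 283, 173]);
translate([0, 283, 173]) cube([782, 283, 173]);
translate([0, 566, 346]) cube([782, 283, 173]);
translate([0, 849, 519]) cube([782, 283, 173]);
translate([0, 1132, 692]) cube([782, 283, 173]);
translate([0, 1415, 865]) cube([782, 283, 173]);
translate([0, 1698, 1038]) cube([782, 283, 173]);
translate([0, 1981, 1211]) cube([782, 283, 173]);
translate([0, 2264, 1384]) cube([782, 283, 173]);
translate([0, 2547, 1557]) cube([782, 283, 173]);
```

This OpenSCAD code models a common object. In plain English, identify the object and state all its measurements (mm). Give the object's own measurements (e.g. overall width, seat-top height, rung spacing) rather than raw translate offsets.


A straight staircase of 10 solid steps. Each step is 782 mm wide (x), 283 mm deep (y, the going) and 173 mm tall (the rise). The first step rests on the floor; each subsequent step sits one going further in +y and one rise higher in +z, directly behind and above the previous step with no overlap.


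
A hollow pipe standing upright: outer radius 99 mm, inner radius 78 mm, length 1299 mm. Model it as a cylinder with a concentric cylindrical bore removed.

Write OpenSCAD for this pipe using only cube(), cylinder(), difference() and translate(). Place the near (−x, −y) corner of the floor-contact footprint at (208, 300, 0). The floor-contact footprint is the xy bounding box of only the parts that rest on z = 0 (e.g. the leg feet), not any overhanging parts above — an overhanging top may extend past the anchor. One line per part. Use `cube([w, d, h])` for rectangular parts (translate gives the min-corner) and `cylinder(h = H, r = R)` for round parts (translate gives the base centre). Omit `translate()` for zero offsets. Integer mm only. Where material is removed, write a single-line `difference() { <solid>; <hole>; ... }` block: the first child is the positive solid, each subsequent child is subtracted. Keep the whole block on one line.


difference() { translate([307, 399, 0]) cylinder(h = 1299, r = 99); translate([307, 399, 0]) cylinder(h = 1299, r = 78); }
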